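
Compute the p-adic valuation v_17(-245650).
v_17(-245650) = 3

v_17(n) is the largest exponent k such that 17^k divides n. Factor out: -245650 = -17^3 · 50. (Sign doesn't affect v_p.) So v_17(-245650) = 3.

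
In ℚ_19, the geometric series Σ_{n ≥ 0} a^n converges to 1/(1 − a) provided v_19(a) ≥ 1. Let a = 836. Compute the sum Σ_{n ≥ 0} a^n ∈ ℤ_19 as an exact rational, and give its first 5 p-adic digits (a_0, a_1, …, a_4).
Σ a^n = 1/(1 − a) = -1/835;  first 5 digits = (1, 6, 0, 14, 8)

v_19(a) = 1 ≥ 1, so the series converges in ℤ_19 to 1/(1 − a) = 1/(1 − 836) = -1/835. Expand this rational in ℤ_19: compute digits iteratively via d_i = x_i mod 19, x_{i+1} = (x_i − d_i)/19. The first 5 digits are (1, 6, 0, 14, 8).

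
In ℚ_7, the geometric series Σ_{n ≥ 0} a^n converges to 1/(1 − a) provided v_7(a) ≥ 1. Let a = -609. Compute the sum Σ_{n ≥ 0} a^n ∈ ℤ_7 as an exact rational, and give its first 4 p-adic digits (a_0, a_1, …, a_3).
Σ a^n = 1/(1 − a) = 1/610;  first 4 digits = (1, 4, 3, 2)

v_7(a) = 1 ≥ 1, so the series converges in ℤ_7 to 1/(1 − a) = 1/(1 − (-609)) = 1/610. Expand this rational in ℤ_7: compute digits iteratively via d_i = x_i mod 7, x_{i+1} = (x_i − d_i)/7. The first 4 digits are (1, 4, 3, 2).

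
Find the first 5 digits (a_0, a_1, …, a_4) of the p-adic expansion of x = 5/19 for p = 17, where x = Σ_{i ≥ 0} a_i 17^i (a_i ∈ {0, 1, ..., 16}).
(a_0, …, a_4) = (11, 11, 2, 7, 13)

v_17(5/19) = 0 (numerator and denominator both coprime to 17), so x ∈ ℤ_17^×. Compute digits iteratively via a_i = x_i mod 17, x_{i+1} = (x_i − a_i)/17, with x_0 = x:
  x_0 = 5/19;  a_0 = 11;  x_1 = (x_0 − 11)/17 = -12/19
  x_1 = -12/19;  a_1 = 11;  x_2 = (x_1 − 11)/17 = -13/19
  x_2 = -13/19;  a_2 = 2;  x_3 = (x_2 − 2)/17 = -3/19
  x_3 = -3/19;  a_3 = 7;  x_4 = (x_3 − 7)/17 = -8/19
  x_4 = -8/19;  a_4 = 13;  x_5 = (x_4 − 13)/17 = -15/19
Digits: (11, 11, 2, 7, 13).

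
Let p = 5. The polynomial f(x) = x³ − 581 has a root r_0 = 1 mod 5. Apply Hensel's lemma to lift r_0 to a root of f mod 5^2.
r_1 = 11 (mod 25)

Hensel: r_{i+1} = r_i − f(r_i)/f′(r_i) mod 5^{i+2}, where f′(x) = 3x². Iterate:
  r_0 = 1 (mod 5)
  r_1 = 11 (mod 25)
Final: r = 11 with f(r) ≡ 0 mod 5^2.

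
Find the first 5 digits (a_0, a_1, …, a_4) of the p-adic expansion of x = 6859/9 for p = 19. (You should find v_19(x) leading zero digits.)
(a_0, …, a_4) = (0, 0, 0, 17, 16)

v_19(6859/9) = 3, so a_0 = ... = a_2 = 0. Factor out: x = 19^3 · u with u = 1/9 a unit in ℤ_19. Expand u iteratively via a_{v+i} = u_i mod 19, u_{i+1} = (u_i − a_{v+i})/19:
  u_0 = 1/9;  a_3 = 17;  u_1 = (u_0 − 17)/19 = -8/9
  u_1 = -8/9;  a_4 = 16;  u_2 = (u_1 − 16)/19 = -8/9
Digits: (0, 0, 0, 17, 16).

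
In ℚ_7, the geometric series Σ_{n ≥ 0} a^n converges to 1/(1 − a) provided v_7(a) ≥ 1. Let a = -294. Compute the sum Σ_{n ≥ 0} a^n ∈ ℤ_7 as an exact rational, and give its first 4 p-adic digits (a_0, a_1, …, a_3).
Σ a^n = 1/(1 − a) = 1/295;  first 4 digits = (1, 0, 1, 6)

v_7(a) = 2 ≥ 1, so the series converges in ℤ_7 to 1/(1 − a) = 1/(1 − (-294)) = 1/295. Expand this rational in ℤ_7: compute digits iteratively via d_i = x_i mod 7, x_{i+1} = (x_i − d_i)/7. The first 4 digits are (1, 0, 1, 6).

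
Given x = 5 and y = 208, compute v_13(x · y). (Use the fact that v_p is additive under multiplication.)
v_13(1040) = 1

v_p(x) = 0 (factor: 5 = 13^0 · 5); v_p(y) = 1 (factor: 208 = 13^1 · 16). Additivity: v_p(xy) = v_p(x) + v_p(y) = 0 + 1 = 1. (Direct check: xy = 1040 = 13^1 · (80).)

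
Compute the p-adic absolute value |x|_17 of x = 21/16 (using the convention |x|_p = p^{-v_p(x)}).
|21/16|_17 = 1

Step 1 — compute v_17(x) by factoring powers of 17 out of the numerator and denominator: v_17(21/16) = 0. Step 2 — apply |x|_p = p^{-v_p(x)} = 17^{0} = 1.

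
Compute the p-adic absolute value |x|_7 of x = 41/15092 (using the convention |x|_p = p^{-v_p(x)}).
|41/15092|_7 = 343

Step 1 — compute v_7(x) by factoring powers of 7 out of the numerator and denominator: v_7(41/15092) = -3. Step 2 — apply |x|_p = p^{-v_p(x)} = 7^{3} = 343.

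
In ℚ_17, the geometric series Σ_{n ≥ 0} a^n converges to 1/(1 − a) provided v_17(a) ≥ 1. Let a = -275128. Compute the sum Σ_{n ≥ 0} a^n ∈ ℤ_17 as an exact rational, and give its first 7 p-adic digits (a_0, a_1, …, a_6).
Σ a^n = 1/(1 − a) = 1/275129;  first 7 digits = (1, 0, 0, 12, 13, 16, 7)

v_17(a) = 3 ≥ 1, so the series converges in ℤ_17 to 1/(1 − a) = 1/(1 − (-275128)) = 1/275129. Expand this rational in ℤ_17: compute digits iteratively via d_i = x_i mod 17, x_{i+1} = (x_i − d_i)/17. The first 7 digits are (1, 0, 0, 12, 13, 16, 7).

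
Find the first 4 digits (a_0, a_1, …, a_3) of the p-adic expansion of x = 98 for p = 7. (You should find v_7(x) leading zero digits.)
(a_0, …, a_3) = (0, 0, 2, 0)

v_7(98) = 2, so a_0 = ... = a_1 = 0. Factor out: x = 7^2 · u with u = 2 a unit in ℤ_7. Expand u iteratively via a_{v+i} = u_i mod 7, u_{i+1} = (u_i − a_{v+i})/7:
  u_0 = 2;  a_2 = 2;  u_1 = (u_0 − 2)/7 = 0
  u_1 = 0;  a_3 = 0;  u_2 = (u_1 − 0)/7 = 0
Digits: (0, 0, 2, 0).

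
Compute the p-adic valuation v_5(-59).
v_5(-59) = 0

v_5(n) is the largest exponent k such that 5^k divides n. Factor out: -59 = -5^0 · 59. (Sign doesn't affect v_p.) So v_5(-59) = 0.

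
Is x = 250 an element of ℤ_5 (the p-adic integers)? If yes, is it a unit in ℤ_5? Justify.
x ∈ ℤ_5 but not a unit; v_5(x) = 3 > 0

ℤ_5 = {x ∈ ℚ_5 : v_5(x) ≥ 0} and ℤ_5^× = {x ∈ ℤ_5 : v_5(x) = 0}. Here v_5(250) = v_5(num) − v_5(den) = 3; compare against these criteria.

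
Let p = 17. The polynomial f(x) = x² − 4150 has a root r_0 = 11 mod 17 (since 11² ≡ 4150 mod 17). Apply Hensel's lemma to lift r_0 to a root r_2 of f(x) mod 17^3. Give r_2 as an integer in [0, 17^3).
r_2 = 1337 (mod 4913)

Hensel's recurrence: r_{i+1} = r_i − f(r_i)·(f′(r_i))^{-1} mod 17^{i+2}, with f′(x) = 2x. Iterate:
  r_0 = 11 (mod 17)
  r_1 = 181 (mod 289)
  r_2 = 1337 (mod 4913)
Final: r_2 = 1337, and one checks f(r_2) ≡ 0 mod 17^3.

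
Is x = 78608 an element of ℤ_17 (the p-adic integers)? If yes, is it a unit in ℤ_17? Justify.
x ∈ ℤ_17 but not a unit; v_17(x) = 3 > 0

ℤ_17 = {x ∈ ℚ_17 : v_17(x) ≥ 0} and ℤ_17^× = {x ∈ ℤ_17 : v_17(x) = 0}. Here v_17(78608) = v_17(num) − v_17(den) = 3; compare against these criteria.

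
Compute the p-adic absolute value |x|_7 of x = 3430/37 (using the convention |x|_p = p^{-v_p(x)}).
|3430/37|_7 = 1/343

Step 1 — compute v_7(x) by factoring powers of 7 out of the numerator and denominator: v_7(3430/37) = 3. Step 2 — apply |x|_p = p^{-v_p(x)} = 7^{-3} = 1/343.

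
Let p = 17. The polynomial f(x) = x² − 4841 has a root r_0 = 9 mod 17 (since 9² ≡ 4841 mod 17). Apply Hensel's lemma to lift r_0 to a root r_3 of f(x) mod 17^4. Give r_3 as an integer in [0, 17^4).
r_3 = 67482 (mod 83521)

Hensel's recurrence: r_{i+1} = r_i − f(r_i)·(f′(r_i))^{-1} mod 17^{i+2}, with f′(x) = 2x. Iterate:
  r_0 = 9 (mod 17)
  r_1 = 145 (mod 289)
  r_2 = 3613 (mod 4913)
  r_3 = 67482 (mod 83521)
Final: r_3 = 67482, and one checks f(r_3) ≡ 0 mod 17^4.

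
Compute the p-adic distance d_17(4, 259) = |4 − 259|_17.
d_17(4, 259) = 1/17

Step 1 — x − y = 4 − 259 = -255. Step 2 — v_17(-255) = 1 (factor: -255 = −(17^1 · 15); the sign does not affect v_p). Step 3 — |x − y|_17 = 17^{-1} = 1/17.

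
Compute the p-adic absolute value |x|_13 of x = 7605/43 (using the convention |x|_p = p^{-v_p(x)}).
|7605/43|_13 = 1/169

Step 1 — compute v_13(x) by factoring powers of 13 out of the numerator and denominator: v_13(7605/43) = 2. Step 2 — apply |x|_p = p^{-v_p(x)} = 13^{-2} = 1/169.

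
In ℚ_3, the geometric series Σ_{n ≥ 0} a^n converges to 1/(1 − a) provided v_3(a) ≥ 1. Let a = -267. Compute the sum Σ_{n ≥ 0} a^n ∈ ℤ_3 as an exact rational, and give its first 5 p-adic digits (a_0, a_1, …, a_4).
Σ a^n = 1/(1 − a) = 1/268;  first 5 digits = (1, 1, 1, 0, 2)

v_3(a) = 1 ≥ 1, so the series converges in ℤ_3 to 1/(1 − a) = 1/(1 − (-267)) = 1/268. Expand this rational in ℤ_3: compute digits iteratively via d_i = x_i mod 3, x_{i+1} = (x_i − d_i)/3. The first 5 digits are (1, 1, 1, 0, 2).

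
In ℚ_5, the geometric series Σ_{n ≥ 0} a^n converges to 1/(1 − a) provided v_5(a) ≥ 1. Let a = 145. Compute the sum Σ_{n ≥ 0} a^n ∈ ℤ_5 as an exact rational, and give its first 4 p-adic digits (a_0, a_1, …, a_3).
Σ a^n = 1/(1 − a) = -1/144;  first 4 digits = (1, 4, 1, 3)

v_5(a) = 1 ≥ 1, so the series converges in ℤ_5 to 1/(1 − a) = 1/(1 − 145) = -1/144. Expand this rational in ℤ_5: compute digits iteratively via d_i = x_i mod 5, x_{i+1} = (x_i − d_i)/5. The first 4 digits are (1, 4, 1, 3).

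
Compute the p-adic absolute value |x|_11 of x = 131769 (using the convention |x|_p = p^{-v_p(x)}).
|131769|_11 = 1/14641

Step 1 — compute v_11(x) by factoring powers of 11 out of the numerator and denominator: v_11(131769) = 4. Step 2 — apply |x|_p = p^{-v_p(x)} = 11^{-4} = 1/14641.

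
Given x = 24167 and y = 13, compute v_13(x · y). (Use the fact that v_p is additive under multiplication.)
v_13(314171) = 4

v_p(x) = 3 (factor: 24167 = 13^3 · 11); v_p(y) = 1 (factor: 13 = 13^1 · 1). Additivity: v_p(xy) = v_p(x) + v_p(y) = 3 + 1 = 4. (Direct check: xy = 314171 = 13^4 · (11).)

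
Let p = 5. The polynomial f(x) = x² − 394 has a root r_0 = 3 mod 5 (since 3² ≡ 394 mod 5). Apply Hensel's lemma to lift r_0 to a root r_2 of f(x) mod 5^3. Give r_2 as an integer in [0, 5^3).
r_2 = 113 (mod 125)

Hensel's recurrence: r_{i+1} = r_i − f(r_i)·(f′(r_i))^{-1} mod 5^{i+2}, with f′(x) = 2x. Iterate:
  r_0 = 3 (mod 5)
  r_1 = 13 (mod 25)
  r_2 = 113 (mod 125)
Final: r_2 = 113, and one checks f(r_2) ≡ 0 mod 5^3.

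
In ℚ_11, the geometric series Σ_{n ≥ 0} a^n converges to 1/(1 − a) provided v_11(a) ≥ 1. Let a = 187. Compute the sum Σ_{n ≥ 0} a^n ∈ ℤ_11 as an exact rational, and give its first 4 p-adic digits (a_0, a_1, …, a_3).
Σ a^n = 1/(1 − a) = -1/186;  first 4 digits = (1, 6, 4, 0)

v_11(a) = 1 ≥ 1, so the series converges in ℤ_11 to 1/(1 − a) = 1/(1 − 187) = -1/186. Expand this rational in ℤ_11: compute digits iteratively via d_i = x_i mod 11, x_{i+1} = (x_i − d_i)/11. The first 4 digits are (1, 6, 4, 0).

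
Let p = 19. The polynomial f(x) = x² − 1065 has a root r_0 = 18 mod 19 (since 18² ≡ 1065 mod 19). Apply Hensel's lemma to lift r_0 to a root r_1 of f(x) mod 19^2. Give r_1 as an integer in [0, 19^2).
r_1 = 189 (mod 361)

Hensel's recurrence: r_{i+1} = r_i − f(r_i)·(f′(r_i))^{-1} mod 19^{i+2}, with f′(x) = 2x. Iterate:
  r_0 = 18 (mod 19)
  r_1 = 189 (mod 361)
Final: r_1 = 189, and one checks f(r_1) ≡ 0 mod 19^2.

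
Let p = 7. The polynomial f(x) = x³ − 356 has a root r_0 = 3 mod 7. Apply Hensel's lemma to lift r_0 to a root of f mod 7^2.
r_1 = 17 (mod 49)

Hensel: r_{i+1} = r_i − f(r_i)/f′(r_i) mod 7^{i+2}, where f′(x) = 3x². Iterate:
  r_0 = 3 (mod 7)
  r_1 = 17 (mod 49)
Final: r = 17 with f(r) ≡ 0 mod 7^2.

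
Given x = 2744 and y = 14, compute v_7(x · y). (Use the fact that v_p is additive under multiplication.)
v_7(38416) = 4

v_p(x) = 3 (factor: 2744 = 7^3 · 8); v_p(y) = 1 (factor: 14 = 7^1 · 2). Additivity: v_p(xy) = v_p(x) + v_p(y) = 3 + 1 = 4. (Direct check: xy = 38416 = 7^4 · (16).)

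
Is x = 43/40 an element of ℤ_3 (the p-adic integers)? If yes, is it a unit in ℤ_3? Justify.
x ∈ ℤ_3^× (unit); v_3(x) = 0

ℤ_3 = {x ∈ ℚ_3 : v_3(x) ≥ 0} and ℤ_3^× = {x ∈ ℤ_3 : v_3(x) = 0}. Here v_3(43/40) = v_3(num) − v_3(den) = 0; compare against these criteria.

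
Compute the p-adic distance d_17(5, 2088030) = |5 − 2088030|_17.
d_17(5, 2088030) = 1/83521

Step 1 — x − y = 5 − 2088030 = -2088025. Step 2 — v_17(-2088025) = 4 (factor: -2088025 = −(17^4 · 25); the sign does not affect v_p). Step 3 — |x − y|_17 = 17^{-4} = 1/83521.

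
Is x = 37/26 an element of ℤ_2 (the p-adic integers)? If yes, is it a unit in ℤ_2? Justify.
x ∉ ℤ_2 (v_2(x) = -1 < 0)

ℤ_2 = {x ∈ ℚ_2 : v_2(x) ≥ 0} and ℤ_2^× = {x ∈ ℤ_2 : v_2(x) = 0}. Here v_2(37/26) = v_2(num) − v_2(den) = -1; compare against these criteria.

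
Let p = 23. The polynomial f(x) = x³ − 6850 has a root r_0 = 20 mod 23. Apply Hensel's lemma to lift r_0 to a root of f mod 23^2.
r_1 = 526 (mod 529)

Hensel: r_{i+1} = r_i − f(r_i)/f′(r_i) mod 23^{i+2}, where f′(x) = 3x². Iterate:
  r_0 = 20 (mod 23)
  r_1 = 526 (mod 529)
Final: r = 526 with f(r) ≡ 0 mod 23^2.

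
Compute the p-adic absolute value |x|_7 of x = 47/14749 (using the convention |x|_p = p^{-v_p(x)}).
|47/14749|_7 = 343

Step 1 — compute v_7(x) by factoring powers of 7 out of the numerator and denominator: v_7(47/14749) = -3. Step 2 — apply |x|_p = p^{-v_p(x)} = 7^{3} = 343.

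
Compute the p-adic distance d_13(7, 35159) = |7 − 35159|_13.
d_13(7, 35159) = 1/2197

Step 1 — x − y = 7 − 35159 = -35152. Step 2 — v_13(-35152) = 3 (factor: -35152 = −(13^3 · 16); the sign does not affect v_p). Step 3 — |x − y|_13 = 13^{-3} = 1/2197.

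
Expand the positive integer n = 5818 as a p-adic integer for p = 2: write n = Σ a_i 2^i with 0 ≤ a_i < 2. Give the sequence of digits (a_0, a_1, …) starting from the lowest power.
(a_0, a_1, …) = (0, 1, 0, 1, 1, 1, 0, 1, 0, 1, 1, 0, 1)

Repeated division by 2 gives the digits low-to-high: 5818 = 1·2^1 + 1·2^3 + 1·2^4 + 1·2^5 + 1·2^7 + 1·2^9 + 1·2^10 + 1·2^12. Digit sequence: (0, 1, 0, 1, 1, 1, 0, 1, 0, 1, 1, 0, 1).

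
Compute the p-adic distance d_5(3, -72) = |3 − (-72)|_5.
d_5(3, -72) = 1/25

Step 1 — x − y = 3 − (-72) = 75. Step 2 — v_5(75) = 2 (factor: 75 = (5^2 · 3); the sign does not affect v_p). Step 3 — |x − y|_5 = 5^{-2} = 1/25.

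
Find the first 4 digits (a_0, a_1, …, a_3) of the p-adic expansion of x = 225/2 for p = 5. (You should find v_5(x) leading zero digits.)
(a_0, …, a_3) = (0, 0, 2, 3)

v_5(225/2) = 2, so a_0 = ... = a_1 = 0. Factor out: x = 5^2 · u with u = 9/2 a unit in ℤ_5. Expand u iteratively via a_{v+i} = u_i mod 5, u_{i+1} = (u_i − a_{v+i})/5:
  u_0 = 9/2;  a_2 = 2;  u_1 = (u_0 − 2)/5 = 1/2
  u_1 = 1/2;  a_3 = 3;  u_2 = (u_1 − 3)/5 = -1/2
Digits: (0, 0, 2, 3).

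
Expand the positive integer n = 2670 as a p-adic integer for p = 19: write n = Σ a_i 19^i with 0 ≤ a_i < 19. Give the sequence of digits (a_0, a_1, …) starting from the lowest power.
(a_0, a_1, …) = (10, 7, 7)

Repeated division by 19 gives the digits low-to-high: 2670 = 10 + 7·19^1 + 7·19^2. Digit sequence: (10, 7, 7).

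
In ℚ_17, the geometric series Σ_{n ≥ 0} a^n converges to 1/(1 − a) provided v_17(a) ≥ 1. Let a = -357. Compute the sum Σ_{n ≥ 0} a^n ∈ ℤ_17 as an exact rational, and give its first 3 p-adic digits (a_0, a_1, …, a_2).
Σ a^n = 1/(1 − a) = 1/358;  first 3 digits = (1, 13, 14)

v_17(a) = 1 ≥ 1, so the series converges in ℤ_17 to 1/(1 − a) = 1/(1 − (-357)) = 1/358. Expand this rational in ℤ_17: compute digits iteratively via d_i = x_i mod 17, x_{i+1} = (x_i − d_i)/17. The first 3 digits are (1, 13, 14).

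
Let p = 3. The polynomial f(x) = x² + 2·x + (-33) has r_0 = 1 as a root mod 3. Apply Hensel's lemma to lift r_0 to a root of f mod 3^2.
r_1 = 4 (mod 9)

Hensel: r_{i+1} = r_i − f(r_i)·(f′(r_i))^{-1} mod 3^{i+2}, f′(x) = 2x + 2. Iterate:
  r_0 = 1 (mod 3)
  r_1 = 4 (mod 9)
Final: r = 4 satisfies f(r) ≡ 0 mod 3^2.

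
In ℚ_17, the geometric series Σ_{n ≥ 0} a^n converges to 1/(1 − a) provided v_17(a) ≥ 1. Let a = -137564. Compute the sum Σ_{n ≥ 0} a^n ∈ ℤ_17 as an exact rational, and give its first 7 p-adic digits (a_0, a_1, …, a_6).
Σ a^n = 1/(1 − a) = 1/137565;  first 7 digits = (1, 0, 0, 6, 15, 16, 1)

v_17(a) = 3 ≥ 1, so the series converges in ℤ_17 to 1/(1 − a) = 1/(1 − (-137564)) = 1/137565. Expand this rational in ℤ_17: compute digits iteratively via d_i = x_i mod 17, x_{i+1} = (x_i − d_i)/17. The first 7 digits are (1, 0, 0, 6, 15, 16, 1).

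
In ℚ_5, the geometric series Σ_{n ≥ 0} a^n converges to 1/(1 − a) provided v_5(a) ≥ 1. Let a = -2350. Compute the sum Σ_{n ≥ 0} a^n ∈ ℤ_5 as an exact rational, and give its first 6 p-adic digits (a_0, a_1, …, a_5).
Σ a^n = 1/(1 − a) = 1/2351;  first 6 digits = (1, 0, 1, 1, 2, 1)

v_5(a) = 2 ≥ 1, so the series converges in ℤ_5 to 1/(1 − a) = 1/(1 − (-2350)) = 1/2351. Expand this rational in ℤ_5: compute digits iteratively via d_i = x_i mod 5, x_{i+1} = (x_i − d_i)/5. The first 6 digits are (1, 0, 1, 1, 2, 1).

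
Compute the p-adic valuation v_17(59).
v_17(59) = 0

v_17(n) is the largest exponent k such that 17^k divides n. Factor out: 59 = 17^0 · 59. (Sign doesn't affect v_p.) So v_17(59) = 0.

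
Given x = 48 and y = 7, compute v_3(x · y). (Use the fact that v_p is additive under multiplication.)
v_3(336) = 1

v_p(x) = 1 (factor: 48 = 3^1 · 16); v_p(y) = 0 (factor: 7 = 3^0 · 7). Additivity: v_p(xy) = v_p(x) + v_p(y) = 1 + 0 = 1. (Direct check: xy = 336 = 3^1 · (112).)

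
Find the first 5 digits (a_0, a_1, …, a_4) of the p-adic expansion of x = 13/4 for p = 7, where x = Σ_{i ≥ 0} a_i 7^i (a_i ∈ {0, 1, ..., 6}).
(a_0, …, a_4) = (5, 5, 1, 5, 1)

v_7(13/4) = 0 (numerator and denominator both coprime to 7), so x ∈ ℤ_7^×. Compute digits iteratively via a_i = x_i mod 7, x_{i+1} = (x_i − a_i)/7, with x_0 = x:
  x_0 = 13/4;  a_0 = 5;  x_1 = (x_0 − 5)/7 = -1/4
  x_1 = -1/4;  a_1 = 5;  x_2 = (x_1 − 5)/7 = -3/4
  x_2 = -3/4;  a_2 = 1;  x_3 = (x_2 − 1)/7 = -1/4
  x_3 = -1/4;  a_3 = 5;  x_4 = (x_3 − 5)/7 = -3/4
  x_4 = -3/4;  a_4 = 1;  x_5 = (x_4 − 1)/7 = -1/4
Digits: (5, 5, 1, 5, 1).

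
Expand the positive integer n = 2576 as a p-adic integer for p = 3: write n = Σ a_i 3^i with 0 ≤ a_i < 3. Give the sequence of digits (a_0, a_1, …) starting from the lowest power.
(a_0, a_1, …) = (2, 0, 1, 2, 1, 1, 0, 1)

Repeated division by 3 gives the digits low-to-high: 2576 = 2 + 1·3^2 + 2·3^3 + 1·3^4 + 1·3^5 + 1·3^7. Digit sequence: (2, 0, 1, 2, 1, 1, 0, 1).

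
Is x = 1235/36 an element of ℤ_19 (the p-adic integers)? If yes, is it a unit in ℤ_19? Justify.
x ∈ ℤ_19 but not a unit; v_19(x) = 1 > 0

ℤ_19 = {x ∈ ℚ_19 : v_19(x) ≥ 0} and ℤ_19^× = {x ∈ ℤ_19 : v_19(x) = 0}. Here v_19(1235/36) = v_19(num) − v_19(den) = 1; compare against these criteria.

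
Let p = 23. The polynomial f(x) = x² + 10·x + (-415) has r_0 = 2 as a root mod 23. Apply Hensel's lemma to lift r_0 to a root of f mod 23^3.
r_2 = 5131 (mod 12167)

Hensel: r_{i+1} = r_i − f(r_i)·(f′(r_i))^{-1} mod 23^{i+2}, f′(x) = 2x + 10. Iterate:
  r_0 = 2 (mod 23)
  r_1 = 370 (mod 529)
  r_2 = 5131 (mod 12167)
Final: r = 5131 satisfies f(r) ≡ 0 mod 23^3.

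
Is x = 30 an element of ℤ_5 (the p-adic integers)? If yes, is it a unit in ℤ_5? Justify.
x ∈ ℤ_5 but not a unit; v_5(x) = 1 > 0

ℤ_5 = {x ∈ ℚ_5 : v_5(x) ≥ 0} and ℤ_5^× = {x ∈ ℤ_5 : v_5(x) = 0}. Here v_5(30) = v_5(num) − v_5(den) = 1; compare against these criteria.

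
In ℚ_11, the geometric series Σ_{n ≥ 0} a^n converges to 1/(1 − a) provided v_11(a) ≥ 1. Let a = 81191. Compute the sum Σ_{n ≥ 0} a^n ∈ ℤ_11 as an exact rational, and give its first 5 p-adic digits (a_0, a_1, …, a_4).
Σ a^n = 1/(1 − a) = -1/81190;  first 5 digits = (1, 0, 0, 6, 5)

v_11(a) = 3 ≥ 1, so the series converges in ℤ_11 to 1/(1 − a) = 1/(1 − 81191) = -1/81190. Expand this rational in ℤ_11: compute digits iteratively via d_i = x_i mod 11, x_{i+1} = (x_i − d_i)/11. The first 5 digits are (1, 0, 0, 6, 5).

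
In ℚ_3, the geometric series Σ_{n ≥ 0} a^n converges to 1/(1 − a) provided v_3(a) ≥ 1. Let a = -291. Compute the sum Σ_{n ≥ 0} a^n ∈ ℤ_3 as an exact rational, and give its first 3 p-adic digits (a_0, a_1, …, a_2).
Σ a^n = 1/(1 − a) = 1/292;  first 3 digits = (1, 2, 1)

v_3(a) = 1 ≥ 1, so the series converges in ℤ_3 to 1/(1 − a) = 1/(1 − (-291)) = 1/292. Expand this rational in ℤ_3: compute digits iteratively via d_i = x_i mod 3, x_{i+1} = (x_i − d_i)/3. The first 3 digits are (1, 2, 1).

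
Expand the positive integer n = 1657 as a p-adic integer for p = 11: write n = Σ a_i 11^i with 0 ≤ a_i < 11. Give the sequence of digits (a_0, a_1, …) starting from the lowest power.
(a_0, a_1, …) = (7, 7, 2, 1)

Repeated division by 11 gives the digits low-to-high: 1657 = 7 + 7·11^1 + 2·11^2 + 1·11^3. Digit sequence: (7, 7, 2, 1).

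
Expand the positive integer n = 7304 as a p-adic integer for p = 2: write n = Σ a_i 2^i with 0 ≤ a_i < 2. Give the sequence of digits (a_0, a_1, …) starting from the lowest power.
(a_0, a_1, …) = (0, 0, 0, 1, 0, 0, 0, 1, 0, 0, 1, 1, 1)

Repeated division by 2 gives the digits low-to-high: 7304 = 1·2^3 + 1·2^7 + 1·2^10 + 1·2^11 + 1·2^12. Digit sequence: (0, 0, 0, 1, 0, 0, 0, 1, 0, 0, 1, 1, 1).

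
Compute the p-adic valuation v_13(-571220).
v_13(-571220) = 4

v_13(n) is the largest exponent k such that 13^k divides n. Factor out: -571220 = -13^4 · 20. (Sign doesn't affect v_p.) So v_13(-571220) = 4.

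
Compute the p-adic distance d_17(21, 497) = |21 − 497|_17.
d_17(21, 497) = 1/17

Step 1 — x − y = 21 − 497 = -476. Step 2 — v_17(-476) = 1 (factor: -476 = −(17^1 · 28); the sign does not affect v_p). Step 3 — |x − y|_17 = 17^{-1} = 1/17.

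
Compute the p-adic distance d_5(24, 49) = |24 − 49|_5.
d_5(24, 49) = 1/25

Step 1 — x − y = 24 − 49 = -25. Step 2 — v_5(-25) = 2 (factor: -25 = −(5^2 · 1); the sign does not affect v_p). Step 3 — |x − y|_5 = 5^{-2} = 1/25.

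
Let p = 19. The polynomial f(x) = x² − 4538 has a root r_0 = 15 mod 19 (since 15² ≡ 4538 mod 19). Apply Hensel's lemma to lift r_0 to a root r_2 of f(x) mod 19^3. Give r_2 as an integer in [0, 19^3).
r_2 = 2770 (mod 6859)

Hensel's recurrence: r_{i+1} = r_i − f(r_i)·(f′(r_i))^{-1} mod 19^{i+2}, with f′(x) = 2x. Iterate:
  r_0 = 15 (mod 19)
  r_1 = 243 (mod 361)
  r_2 = 2770 (mod 6859)
Final: r_2 = 2770, and one checks f(r_2) ≡ 0 mod 19^3.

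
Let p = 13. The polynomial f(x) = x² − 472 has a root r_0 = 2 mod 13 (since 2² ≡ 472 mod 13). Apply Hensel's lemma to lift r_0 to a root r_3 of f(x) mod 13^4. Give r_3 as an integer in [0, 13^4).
r_3 = 14822 (mod 28561)

Hensel's recurrence: r_{i+1} = r_i − f(r_i)·(f′(r_i))^{-1} mod 13^{i+2}, with f′(x) = 2x. Iterate:
  r_0 = 2 (mod 13)
  r_1 = 119 (mod 169)
  r_2 = 1640 (mod 2197)
  r_3 = 14822 (mod 28561)
Final: r_3 = 14822, and one checks f(r_3) ≡ 0 mod 13^4.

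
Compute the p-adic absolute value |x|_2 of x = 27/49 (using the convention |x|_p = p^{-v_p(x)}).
|27/49|_2 = 1

Step 1 — compute v_2(x) by factoring powers of 2 out of the numerator and denominator: v_2(27/49) = 0. Step 2 — apply |x|_p = p^{-v_p(x)} = 2^{0} = 1.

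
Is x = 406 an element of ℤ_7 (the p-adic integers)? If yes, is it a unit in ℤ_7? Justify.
x ∈ ℤ_7 but not a unit; v_7(x) = 1 > 0

ℤ_7 = {x ∈ ℚ_7 : v_7(x) ≥ 0} and ℤ_7^× = {x ∈ ℤ_7 : v_7(x) = 0}. Here v_7(406) = v_7(num) − v_7(den) = 1; compare against these criteria.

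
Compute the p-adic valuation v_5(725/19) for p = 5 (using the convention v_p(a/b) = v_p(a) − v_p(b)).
v_5(725/19) = 2

Factor powers of 5 from the numerator and denominator of the reduced fraction: 725 = 5^2 · 29 and 19 = 5^0 · 19. Apply v_p(a/b) = v_p(a) − v_p(b): v_5(725/19) = 2 − 0 = 2.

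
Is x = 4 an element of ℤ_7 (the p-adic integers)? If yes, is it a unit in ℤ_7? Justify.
x ∈ ℤ_7^× (unit); v_7(x) = 0

ℤ_7 = {x ∈ ℚ_7 : v_7(x) ≥ 0} and ℤ_7^× = {x ∈ ℤ_7 : v_7(x) = 0}. Here v_7(4) = v_7(num) − v_7(den) = 0; compare against these criteria.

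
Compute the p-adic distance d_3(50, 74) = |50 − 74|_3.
d_3(50, 74) = 1/3

Step 1 — x − y = 50 − 74 = -24. Step 2 — v_3(-24) = 1 (factor: -24 = −(3^1 · 8); the sign does not affect v_p). Step 3 — |x − y|_3 = 3^{-1} = 1/3.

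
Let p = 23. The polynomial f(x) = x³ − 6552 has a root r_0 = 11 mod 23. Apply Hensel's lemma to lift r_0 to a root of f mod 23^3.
r_2 = 11557 (mod 12167)

Hensel: r_{i+1} = r_i − f(r_i)/f′(r_i) mod 23^{i+2}, where f′(x) = 3x². Iterate:
  r_0 = 11 (mod 23)
  r_1 = 448 (mod 529)
  r_2 = 11557 (mod 12167)
Final: r = 11557 with f(r) ≡ 0 mod 23^3.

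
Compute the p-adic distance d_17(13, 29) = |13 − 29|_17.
d_17(13, 29) = 1

Step 1 — x − y = 13 − 29 = -16. Step 2 — v_17(-16) = 0 (factor: -16 = −(17^0 · 16); the sign does not affect v_p). Step 3 — |x − y|_17 = 17^{0} = 1.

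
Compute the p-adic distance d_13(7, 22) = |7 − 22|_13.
d_13(7, 22) = 1

Step 1 — x − y = 7 − 22 = -15. Step 2 — v_13(-15) = 0 (factor: -15 = −(13^0 · 15); the sign does not affect v_p). Step 3 — |x − y|_13 = 13^{0} = 1.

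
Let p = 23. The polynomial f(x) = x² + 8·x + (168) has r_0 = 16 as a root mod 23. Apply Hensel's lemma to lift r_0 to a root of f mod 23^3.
r_2 = 2224 (mod 12167)

Hensel: r_{i+1} = r_i − f(r_i)·(f′(r_i))^{-1} mod 23^{i+2}, f′(x) = 2x + 8. Iterate:
  r_0 = 16 (mod 23)
  r_1 = 108 (mod 529)
  r_2 = 2224 (mod 12167)
Final: r = 2224 satisfies f(r) ≡ 0 mod 23^3.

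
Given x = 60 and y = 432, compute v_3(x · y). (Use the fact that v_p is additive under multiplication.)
v_3(25920) = 4

v_p(x) = 1 (factor: 60 = 3^1 · 20); v_p(y) = 3 (factor: 432 = 3^3 · 16). Additivity: v_p(xy) = v_p(x) + v_p(y) = 1 + 3 = 4. (Direct check: xy = 25920 = 3^4 · (320).)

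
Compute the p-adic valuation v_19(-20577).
v_19(-20577) = 3

v_19(n) is the largest exponent k such that 19^k divides n. Factor out: -20577 = -19^3 · 3. (Sign doesn't affect v_p.) So v_19(-20577) = 3.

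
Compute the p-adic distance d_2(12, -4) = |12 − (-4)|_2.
d_2(12, -4) = 1/16

Step 1 — x − y = 12 − (-4) = 16. Step 2 — v_2(16) = 4 (factor: 16 = (2^4 · 1); the sign does not affect v_p). Step 3 — |x − y|_2 = 2^{-4} = 1/16.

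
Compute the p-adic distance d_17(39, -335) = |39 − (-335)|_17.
d_17(39, -335) = 1/17

Step 1 — x − y = 39 − (-335) = 374. Step 2 — v_17(374) = 1 (factor: 374 = (17^1 · 22); the sign does not affect v_p). Step 3 — |x − y|_17 = 17^{-1} = 1/17.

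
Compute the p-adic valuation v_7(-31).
v_7(-31) = 0

v_7(n) is the largest exponent k such that 7^k divides n. Factor out: -31 = -7^0 · 31. (Sign doesn't affect v_p.) So v_7(-31) = 0.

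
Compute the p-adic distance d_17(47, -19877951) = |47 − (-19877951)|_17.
d_17(47, -19877951) = 1/1419857

Step 1 — x − y = 47 − (-19877951) = 19877998. Step 2 — v_17(19877998) = 5 (factor: 19877998 = (17^5 · 14); the sign does not affect v_p). Step 3 — |x − y|_17 = 17^{-5} = 1/1419857.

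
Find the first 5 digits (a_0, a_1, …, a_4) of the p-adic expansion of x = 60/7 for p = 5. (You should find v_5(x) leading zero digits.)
(a_0, …, a_4) = (0, 1, 3, 3, 0)

v_5(60/7) = 1, so a_0 = ... = a_0 = 0. Factor out: x = 5^1 · u with u = 12/7 a unit in ℤ_5. Expand u iteratively via a_{v+i} = u_i mod 5, u_{i+1} = (u_i − a_{v+i})/5:
  u_0 = 12/7;  a_1 = 1;  u_1 = (u_0 − 1)/5 = 1/7
  u_1 = 1/7;  a_2 = 3;  u_2 = (u_1 − 3)/5 = -4/7
  u_2 = -4/7;  a_3 = 3;  u_3 = (u_2 − 3)/5 = -5/7
  u_3 = -5/7;  a_4 = 0;  u_4 = (u_3 − 0)/5 = -1/7
Digits: (0, 1, 3, 3, 0).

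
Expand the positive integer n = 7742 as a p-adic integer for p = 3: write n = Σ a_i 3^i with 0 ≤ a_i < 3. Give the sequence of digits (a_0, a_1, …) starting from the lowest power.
(a_0, a_1, …) = (2, 0, 2, 1, 2, 1, 1, 0, 1)

Repeated division by 3 gives the digits low-to-high: 7742 = 2 + 2·3^2 + 1·3^3 + 2·3^4 + 1·3^5 + 1·3^6 + 1·3^8. Digit sequence: (2, 0, 2, 1, 2, 1, 1, 0, 1).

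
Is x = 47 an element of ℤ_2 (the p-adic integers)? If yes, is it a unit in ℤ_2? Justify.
x ∈ ℤ_2^× (unit); v_2(x) = 0

ℤ_2 = {x ∈ ℚ_2 : v_2(x) ≥ 0} and ℤ_2^× = {x ∈ ℤ_2 : v_2(x) = 0}. Here v_2(47) = v_2(num) − v_2(den) = 0; compare against these criteria.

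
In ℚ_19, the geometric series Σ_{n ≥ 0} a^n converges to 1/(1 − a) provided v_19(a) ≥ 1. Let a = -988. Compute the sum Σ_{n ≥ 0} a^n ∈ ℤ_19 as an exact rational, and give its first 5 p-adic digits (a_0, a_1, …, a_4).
Σ a^n = 1/(1 − a) = 1/989;  first 5 digits = (1, 5, 3, 1, 15)

v_19(a) = 1 ≥ 1, so the series converges in ℤ_19 to 1/(1 − a) = 1/(1 − (-988)) = 1/989. Expand this rational in ℤ_19: compute digits iteratively via d_i = x_i mod 19, x_{i+1} = (x_i − d_i)/19. The first 5 digits are (1, 5, 3, 1, 15).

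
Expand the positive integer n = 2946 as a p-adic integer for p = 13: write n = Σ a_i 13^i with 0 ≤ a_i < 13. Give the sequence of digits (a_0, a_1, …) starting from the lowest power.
(a_0, a_1, …) = (8, 5, 4, 1)

Repeated division by 13 gives the digits low-to-high: 2946 = 8 + 5·13^1 + 4·13^2 + 1·13^3. Digit sequence: (8, 5, 4, 1).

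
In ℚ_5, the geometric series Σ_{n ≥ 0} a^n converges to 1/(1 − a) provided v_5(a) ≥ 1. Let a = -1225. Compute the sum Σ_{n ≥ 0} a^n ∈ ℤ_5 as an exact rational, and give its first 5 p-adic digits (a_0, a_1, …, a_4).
Σ a^n = 1/(1 − a) = 1/1226;  first 5 digits = (1, 0, 1, 0, 4)

v_5(a) = 2 ≥ 1, so the series converges in ℤ_5 to 1/(1 − a) = 1/(1 − (-1225)) = 1/1226. Expand this rational in ℤ_5: compute digits iteratively via d_i = x_i mod 5, x_{i+1} = (x_i − d_i)/5. The first 5 digits are (1, 0, 1, 0, 4).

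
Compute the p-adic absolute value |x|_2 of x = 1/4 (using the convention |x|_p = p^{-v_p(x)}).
|1/4|_2 = 4

Step 1 — compute v_2(x) by factoring powers of 2 out of the numerator and denominator: v_2(1/4) = -2. Step 2 — apply |x|_p = p^{-v_p(x)} = 2^{2} = 4.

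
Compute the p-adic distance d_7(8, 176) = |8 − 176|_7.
d_7(8, 176) = 1/7

Step 1 — x − y = 8 − 176 = -168. Step 2 — v_7(-168) = 1 (factor: -168 = −(7^1 · 24); the sign does not affect v_p). Step 3 — |x − y|_7 = 7^{-1} = 1/7.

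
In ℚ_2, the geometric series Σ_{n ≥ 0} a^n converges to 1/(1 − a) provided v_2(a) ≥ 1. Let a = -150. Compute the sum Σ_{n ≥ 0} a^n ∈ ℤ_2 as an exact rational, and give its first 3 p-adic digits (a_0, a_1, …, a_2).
Σ a^n = 1/(1 − a) = 1/151;  first 3 digits = (1, 1, 1)

v_2(a) = 1 ≥ 1, so the series converges in ℤ_2 to 1/(1 − a) = 1/(1 − (-150)) = 1/151. Expand this rational in ℤ_2: compute digits iteratively via d_i = x_i mod 2, x_{i+1} = (x_i − d_i)/2. The first 3 digits are (1, 1, 1).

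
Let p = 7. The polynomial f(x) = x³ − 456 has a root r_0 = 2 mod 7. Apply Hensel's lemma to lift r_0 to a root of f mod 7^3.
r_2 = 219 (mod 343)

Hensel: r_{i+1} = r_i − f(r_i)/f′(r_i) mod 7^{i+2}, where f′(x) = 3x². Iterate:
  r_0 = 2 (mod 7)
  r_1 = 23 (mod 49)
  r_2 = 219 (mod 343)
Final: r = 219 with f(r) ≡ 0 mod 7^3.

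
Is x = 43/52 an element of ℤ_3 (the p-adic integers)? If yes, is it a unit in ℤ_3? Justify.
x ∈ ℤ_3^× (unit); v_3(x) = 0

ℤ_3 = {x ∈ ℚ_3 : v_3(x) ≥ 0} and ℤ_3^× = {x ∈ ℤ_3 : v_3(x) = 0}. Here v_3(43/52) = v_3(num) − v_3(den) = 0; compare against these criteria.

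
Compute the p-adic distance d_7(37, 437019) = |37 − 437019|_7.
d_7(37, 437019) = 1/16807

Step 1 — x − y = 37 − 437019 = -436982. Step 2 — v_7(-436982) = 5 (factor: -436982 = −(7^5 · 26); the sign does not affect v_p). Step 3 — |x − y|_7 = 7^{-5} = 1/16807.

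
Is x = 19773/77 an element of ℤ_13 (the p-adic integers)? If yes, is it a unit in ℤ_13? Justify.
x ∈ ℤ_13 but not a unit; v_13(x) = 3 > 0

ℤ_13 = {x ∈ ℚ_13 : v_13(x) ≥ 0} and ℤ_13^× = {x ∈ ℤ_13 : v_13(x) = 0}. Here v_13(19773/77) = v_13(num) − v_13(den) = 3; compare against these criteria.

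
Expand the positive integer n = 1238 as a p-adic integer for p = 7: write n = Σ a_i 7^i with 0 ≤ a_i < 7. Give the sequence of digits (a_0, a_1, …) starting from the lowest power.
(a_0, a_1, …) = (6, 1, 4, 3)

Repeated division by 7 gives the digits low-to-high: 1238 = 6 + 1·7^1 + 4·7^2 + 3·7^3. Digit sequence: (6, 1, 4, 3).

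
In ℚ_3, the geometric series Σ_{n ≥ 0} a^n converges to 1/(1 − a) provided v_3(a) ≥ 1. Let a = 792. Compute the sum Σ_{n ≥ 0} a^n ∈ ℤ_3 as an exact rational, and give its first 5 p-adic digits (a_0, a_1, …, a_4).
Σ a^n = 1/(1 − a) = -1/791;  first 5 digits = (1, 0, 1, 2, 1)

v_3(a) = 2 ≥ 1, so the series converges in ℤ_3 to 1/(1 − a) = 1/(1 − 792) = -1/791. Expand this rational in ℤ_3: compute digits iteratively via d_i = x_i mod 3, x_{i+1} = (x_i − d_i)/3. The first 5 digits are (1, 0, 1, 2, 1).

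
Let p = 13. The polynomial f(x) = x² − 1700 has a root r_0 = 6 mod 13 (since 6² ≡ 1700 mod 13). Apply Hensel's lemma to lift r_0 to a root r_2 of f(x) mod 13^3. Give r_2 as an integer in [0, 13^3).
r_2 = 1553 (mod 2197)

Hensel's recurrence: r_{i+1} = r_i − f(r_i)·(f′(r_i))^{-1} mod 13^{i+2}, with f′(x) = 2x. Iterate:
  r_0 = 6 (mod 13)
  r_1 = 32 (mod 169)
  r_2 = 1553 (mod 2197)
Final: r_2 = 1553, and one checks f(r_2) ≡ 0 mod 13^3.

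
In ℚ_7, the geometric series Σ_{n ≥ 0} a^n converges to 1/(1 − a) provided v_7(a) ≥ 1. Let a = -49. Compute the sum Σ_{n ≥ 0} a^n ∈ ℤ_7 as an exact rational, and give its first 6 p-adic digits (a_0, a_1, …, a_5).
Σ a^n = 1/(1 − a) = 1/50;  first 6 digits = (1, 0, 6, 6, 0, 0)

v_7(a) = 2 ≥ 1, so the series converges in ℤ_7 to 1/(1 − a) = 1/(1 − (-49)) = 1/50. Expand this rational in ℤ_7: compute digits iteratively via d_i = x_i mod 7, x_{i+1} = (x_i − d_i)/7. The first 6 digits are (1, 0, 6, 6, 0, 0).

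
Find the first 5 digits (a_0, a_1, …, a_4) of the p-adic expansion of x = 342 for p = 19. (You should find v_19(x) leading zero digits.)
(a_0, …, a_4) = (0, 18, 0, 0, 0)

v_19(342) = 1, so a_0 = ... = a_0 = 0. Factor out: x = 19^1 · u with u = 18 a unit in ℤ_19. Expand u iteratively via a_{v+i} = u_i mod 19, u_{i+1} = (u_i − a_{v+i})/19:
  u_0 = 18;  a_1 = 18;  u_1 = (u_0 − 18)/19 = 0
  u_1 = 0;  a_2 = 0;  u_2 = (u_1 − 0)/19 = 0
  u_2 = 0;  a_3 = 0;  u_3 = (u_2 − 0)/19 = 0
  u_3 = 0;  a_4 = 0;  u_4 = (u_3 − 0)/19 = 0
Digits: (0, 18, 0, 0, 0).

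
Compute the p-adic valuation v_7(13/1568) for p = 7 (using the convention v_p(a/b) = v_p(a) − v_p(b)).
v_7(13/1568) = -2

Factor powers of 7 from the numerator and denominator of the reduced fraction: 13 = 7^0 · 13 and 1568 = 7^2 · 32. Apply v_p(a/b) = v_p(a) − v_p(b): v_7(13/1568) = 0 − 2 = -2.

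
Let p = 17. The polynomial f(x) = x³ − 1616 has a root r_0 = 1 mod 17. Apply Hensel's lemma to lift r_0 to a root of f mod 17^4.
r_3 = 37724 (mod 83521)

Hensel: r_{i+1} = r_i − f(r_i)/f′(r_i) mod 17^{i+2}, where f′(x) = 3x². Iterate:
  r_0 = 1 (mod 17)
  r_1 = 154 (mod 289)
  r_2 = 3333 (mod 4913)
  r_3 = 37724 (mod 83521)
Final: r = 37724 with f(r) ≡ 0 mod 17^4.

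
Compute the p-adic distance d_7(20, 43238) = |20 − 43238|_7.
d_7(20, 43238) = 1/2401

Step 1 — x − y = 20 − 43238 = -43218. Step 2 — v_7(-43218) = 4 (factor: -43218 = −(7^4 · 18); the sign does not affect v_p). Step 3 — |x − y|_7 = 7^{-4} = 1/2401.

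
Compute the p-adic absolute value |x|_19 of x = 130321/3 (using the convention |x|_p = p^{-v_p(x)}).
|130321/3|_19 = 1/130321

Step 1 — compute v_19(x) by factoring powers of 19 out of the numerator and denominator: v_19(130321/3) = 4. Step 2 — apply |x|_p = p^{-v_p(x)} = 19^{-4} = 1/130321.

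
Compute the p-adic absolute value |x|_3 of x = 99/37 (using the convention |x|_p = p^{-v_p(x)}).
|99/37|_3 = 1/9

Step 1 — compute v_3(x) by factoring powers of 3 out of the numerator and denominator: v_3(99/37) = 2. Step 2 — apply |x|_p = p^{-v_p(x)} = 3^{-2} = 1/9.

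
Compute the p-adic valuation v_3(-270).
v_3(-270) = 3

v_3(n) is the largest exponent k such that 3^k divides n. Factor out: -270 = -3^3 · 10. (Sign doesn't affect v_p.) So v_3(-270) = 3.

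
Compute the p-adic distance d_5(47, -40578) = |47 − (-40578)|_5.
d_5(47, -40578) = 1/3125

Step 1 — x − y = 47 − (-40578) = 40625. Step 2 — v_5(40625) = 5 (factor: 40625 = (5^5 · 13); the sign does not affect v_p). Step 3 — |x − y|_5 = 5^{-5} = 1/3125.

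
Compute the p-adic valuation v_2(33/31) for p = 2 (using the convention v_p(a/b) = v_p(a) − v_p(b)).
v_2(33/31) = 0

Factor powers of 2 from the numerator and denominator of the reduced fraction: 33 = 2^0 · 33 and 31 = 2^0 · 31. Apply v_p(a/b) = v_p(a) − v_p(b): v_2(33/31) = 0 − 0 = 0.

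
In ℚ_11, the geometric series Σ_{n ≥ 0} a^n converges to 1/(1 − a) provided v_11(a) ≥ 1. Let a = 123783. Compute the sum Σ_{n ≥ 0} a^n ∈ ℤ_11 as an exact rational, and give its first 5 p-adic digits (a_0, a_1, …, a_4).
Σ a^n = 1/(1 − a) = -1/123782;  first 5 digits = (1, 0, 0, 5, 8)

v_11(a) = 3 ≥ 1, so the series converges in ℤ_11 to 1/(1 − a) = 1/(1 − 123783) = -1/123782. Expand this rational in ℤ_11: compute digits iteratively via d_i = x_i mod 11, x_{i+1} = (x_i − d_i)/11. The first 5 digits are (1, 0, 0, 5, 8).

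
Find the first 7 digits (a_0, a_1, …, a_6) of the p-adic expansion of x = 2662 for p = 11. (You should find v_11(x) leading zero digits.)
(a_0, …, a_6) = (0, 0, 0, 2, 0, 0, 0)

v_11(2662) = 3, so a_0 = ... = a_2 = 0. Factor out: x = 11^3 · u with u = 2 a unit in ℤ_11. Expand u iteratively via a_{v+i} = u_i mod 11, u_{i+1} = (u_i − a_{v+i})/11:
  u_0 = 2;  a_3 = 2;  u_1 = (u_0 − 2)/11 = 0
  u_1 = 0;  a_4 = 0;  u_2 = (u_1 − 0)/11 = 0
  u_2 = 0;  a_5 = 0;  u_3 = (u_2 − 0)/11 = 0
  u_3 = 0;  a_6 = 0;  u_4 = (u_3 − 0)/11 = 0
Digits: (0, 0, 0, 2, 0, 0, 0).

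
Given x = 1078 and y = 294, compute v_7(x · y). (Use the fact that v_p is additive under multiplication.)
v_7(316932) = 4

v_p(x) = 2 (factor: 1078 = 7^2 · 22); v_p(y) = 2 (factor: 294 = 7^2 · 6). Additivity: v_p(xy) = v_p(x) + v_p(y) = 2 + 2 = 4. (Direct check: xy = 316932 = 7^4 · (132).)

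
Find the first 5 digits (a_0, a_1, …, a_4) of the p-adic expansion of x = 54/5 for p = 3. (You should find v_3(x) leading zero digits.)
(a_0, …, a_4) = (0, 0, 0, 1, 1)

v_3(54/5) = 3, so a_0 = ... = a_2 = 0. Factor out: x = 3^3 · u with u = 2/5 a unit in ℤ_3. Expand u iteratively via a_{v+i} = u_i mod 3, u_{i+1} = (u_i − a_{v+i})/3:
  u_0 = 2/5;  a_3 = 1;  u_1 = (u_0 − 1)/3 = -1/5
  u_1 = -1/5;  a_4 = 1;  u_2 = (u_1 − 1)/3 = -2/5
Digits: (0, 0, 0, 1, 1).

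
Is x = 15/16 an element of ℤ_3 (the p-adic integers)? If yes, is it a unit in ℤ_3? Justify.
x ∈ ℤ_3 but not a unit; v_3(x) = 1 > 0

ℤ_3 = {x ∈ ℚ_3 : v_3(x) ≥ 0} and ℤ_3^× = {x ∈ ℤ_3 : v_3(x) = 0}. Here v_3(15/16) = v_3(num) − v_3(den) = 1; compare against these criteria.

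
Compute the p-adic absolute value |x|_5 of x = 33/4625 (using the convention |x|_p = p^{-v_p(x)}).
|33/4625|_5 = 125

Step 1 — compute v_5(x) by factoring powers of 5 out of the numerator and denominator: v_5(33/4625) = -3. Step 2 — apply |x|_p = p^{-v_p(x)} = 5^{3} = 125.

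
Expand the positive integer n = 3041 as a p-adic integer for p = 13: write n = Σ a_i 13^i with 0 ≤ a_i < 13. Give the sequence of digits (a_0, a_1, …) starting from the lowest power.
(a_0, a_1, …) = (12, 12, 4, 1)

Repeated division by 13 gives the digits low-to-high: 3041 = 12 + 12·13^1 + 4·13^2 + 1·13^3. Digit sequence: (12, 12, 4, 1).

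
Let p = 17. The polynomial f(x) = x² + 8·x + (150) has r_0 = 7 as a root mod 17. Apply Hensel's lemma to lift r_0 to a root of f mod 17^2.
r_1 = 245 (mod 289)

Hensel: r_{i+1} = r_i − f(r_i)·(f′(r_i))^{-1} mod 17^{i+2}, f′(x) = 2x + 8. Iterate:
  r_0 = 7 (mod 17)
  r_1 = 245 (mod 289)
Final: r = 245 satisfies f(r) ≡ 0 mod 17^2.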